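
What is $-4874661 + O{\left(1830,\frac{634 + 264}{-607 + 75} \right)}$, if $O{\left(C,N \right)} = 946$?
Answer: $-4873715$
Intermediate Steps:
$-4874661 + O{\left(1830,\frac{634 + 264}{-607 + 75} \right)} = -4874661 + 946 = -4873715$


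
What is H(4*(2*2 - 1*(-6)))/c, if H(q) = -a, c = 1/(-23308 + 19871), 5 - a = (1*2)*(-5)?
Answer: 51555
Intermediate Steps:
a = 15 (a = 5 - 1*2*(-5) = 5 - 2*(-5) = 5 - 1*(-10) = 5 + 10 = 15)
c = -1/3437 (c = 1/(-3437) = -1/3437 ≈ -0.00029095)
H(q) = -15 (H(q) = -1*15 = -15)
H(4*(2*2 - 1*(-6)))/c = -15/(-1/3437) = -15*(-3437) = 51555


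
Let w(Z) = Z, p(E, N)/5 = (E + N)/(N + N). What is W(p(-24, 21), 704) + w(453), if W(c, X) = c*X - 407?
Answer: -1438/7 ≈ -205.43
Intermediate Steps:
p(E, N) = 5*(E + N)/(2*N) (p(E, N) = 5*((E + N)/(N + N)) = 5*((E + N)/((2*N))) = 5*((E + N)*(1/(2*N))) = 5*((E + N)/(2*N)) = 5*(E + N)/(2*N))
W(c, X) = -407 + X*c (W(c, X) = X*c - 407 = -407 + X*c)
W(p(-24, 21), 704) + w(453) = (-407 + 704*((5/2)*(-24 + 21)/21)) + 453 = (-407 + 704*((5/2)*(1/21)*(-3))) + 453 = (-407 + 704*(-5/14)) + 453 = (-407 - 1760/7) + 453 = -4609/7 + 453 = -1438/7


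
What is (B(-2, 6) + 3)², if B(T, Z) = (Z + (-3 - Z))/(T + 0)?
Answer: 81/4 ≈ 20.250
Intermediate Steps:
B(T, Z) = -3/T
(B(-2, 6) + 3)² = (-3/(-2) + 3)² = (-3*(-½) + 3)² = (3/2 + 3)² = (9/2)² = 81/4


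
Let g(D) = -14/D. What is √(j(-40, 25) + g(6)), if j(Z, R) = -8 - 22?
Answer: I*√291/3 ≈ 5.6862*I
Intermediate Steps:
j(Z, R) = -30
√(j(-40, 25) + g(6)) = √(-30 - 14/6) = √(-30 - 14*⅙) = √(-30 - 7/3) = √(-97/3) = I*√291/3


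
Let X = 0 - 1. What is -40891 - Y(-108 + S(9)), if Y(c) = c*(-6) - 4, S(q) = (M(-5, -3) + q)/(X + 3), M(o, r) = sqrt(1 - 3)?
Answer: -41508 + 3*I*sqrt(2) ≈ -41508.0 + 4.2426*I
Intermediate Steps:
M(o, r) = I*sqrt(2) (M(o, r) = sqrt(-2) = I*sqrt(2))
X = -1
S(q) = q/2 + I*sqrt(2)/2 (S(q) = (I*sqrt(2) + q)/(-1 + 3) = (q + I*sqrt(2))/2 = (q + I*sqrt(2))*(1/2) = q/2 + I*sqrt(2)/2)
Y(c) = -4 - 6*c (Y(c) = -6*c - 4 = -4 - 6*c)
-40891 - Y(-108 + S(9)) = -40891 - (-4 - 6*(-108 + ((1/2)*9 + I*sqrt(2)/2))) = -40891 - (-4 - 6*(-108 + (9/2 + I*sqrt(2)/2))) = -40891 - (-4 - 6*(-207/2 + I*sqrt(2)/2)) = -40891 - (-4 + (621 - 3*I*sqrt(2))) = -40891 - (617 - 3*I*sqrt(2)) = -40891 + (-617 + 3*I*sqrt(2)) = -41508 + 3*I*sqrt(2)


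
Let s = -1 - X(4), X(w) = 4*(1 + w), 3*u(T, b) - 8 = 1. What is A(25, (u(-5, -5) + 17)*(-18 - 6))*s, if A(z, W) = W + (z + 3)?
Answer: 9492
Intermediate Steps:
u(T, b) = 3 (u(T, b) = 8/3 + (⅓)*1 = 8/3 + ⅓ = 3)
X(w) = 4 + 4*w
A(z, W) = 3 + W + z (A(z, W) = W + (3 + z) = 3 + W + z)
s = -21 (s = -1 - (4 + 4*4) = -1 - (4 + 16) = -1 - 1*20 = -1 - 20 = -21)
A(25, (u(-5, -5) + 17)*(-18 - 6))*s = (3 + (3 + 17)*(-18 - 6) + 25)*(-21) = (3 + 20*(-24) + 25)*(-21) = (3 - 480 + 25)*(-21) = -452*(-21) = 9492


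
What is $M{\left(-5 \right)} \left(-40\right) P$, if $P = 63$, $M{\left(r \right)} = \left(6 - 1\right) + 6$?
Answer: $-27720$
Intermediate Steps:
$M{\left(r \right)} = 11$ ($M{\left(r \right)} = 5 + 6 = 11$)
$M{\left(-5 \right)} \left(-40\right) P = 11 \left(-40\right) 63 = \left(-440\right) 63 = -27720$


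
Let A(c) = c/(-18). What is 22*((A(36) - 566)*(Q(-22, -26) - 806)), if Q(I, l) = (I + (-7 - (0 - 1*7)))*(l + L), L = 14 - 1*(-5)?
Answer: 8147392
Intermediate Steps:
L = 19 (L = 14 + 5 = 19)
A(c) = -c/18 (A(c) = c*(-1/18) = -c/18)
Q(I, l) = I*(19 + l) (Q(I, l) = (I + (-7 - (0 - 1*7)))*(l + 19) = (I + (-7 - (0 - 7)))*(19 + l) = (I + (-7 - 1*(-7)))*(19 + l) = (I + (-7 + 7))*(19 + l) = (I + 0)*(19 + l) = I*(19 + l))
22*((A(36) - 566)*(Q(-22, -26) - 806)) = 22*((-1/18*36 - 566)*(-22*(19 - 26) - 806)) = 22*((-2 - 566)*(-22*(-7) - 806)) = 22*(-568*(154 - 806)) = 22*(-568*(-652)) = 22*370336 = 8147392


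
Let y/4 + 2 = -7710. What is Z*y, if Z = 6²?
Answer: -1110528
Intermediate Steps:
y = -30848 (y = -8 + 4*(-7710) = -8 - 30840 = -30848)
Z = 36
Z*y = 36*(-30848) = -1110528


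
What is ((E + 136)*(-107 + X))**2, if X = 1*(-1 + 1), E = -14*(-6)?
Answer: 554131600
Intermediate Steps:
E = 84
X = 0 (X = 1*0 = 0)
((E + 136)*(-107 + X))**2 = ((84 + 136)*(-107 + 0))**2 = (220*(-107))**2 = (-23540)**2 = 554131600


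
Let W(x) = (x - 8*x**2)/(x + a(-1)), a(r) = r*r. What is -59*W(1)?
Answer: 413/2 ≈ 206.50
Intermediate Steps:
a(r) = r**2
W(x) = (x - 8*x**2)/(1 + x) (W(x) = (x - 8*x**2)/(x + (-1)**2) = (x - 8*x**2)/(x + 1) = (x - 8*x**2)/(1 + x))
-59*W(1) = -59*(1 - 8*1)/(1 + 1) = -59*(1 - 8)/2 = -59*(-7)/2 = -59*(-7/2) = 413/2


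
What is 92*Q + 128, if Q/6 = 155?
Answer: 85688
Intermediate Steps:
Q = 930 (Q = 6*155 = 930)
92*Q + 128 = 92*930 + 128 = 85560 + 128 = 85688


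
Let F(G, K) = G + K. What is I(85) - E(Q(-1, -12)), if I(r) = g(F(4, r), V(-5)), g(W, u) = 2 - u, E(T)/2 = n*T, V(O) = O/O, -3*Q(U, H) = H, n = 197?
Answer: -1575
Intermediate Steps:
Q(U, H) = -H/3
V(O) = 1
E(T) = 394*T (E(T) = 2*(197*T) = 394*T)
I(r) = 1 (I(r) = 2 - 1*1 = 2 - 1 = 1)
I(85) - E(Q(-1, -12)) = 1 - 394*(-1/3*(-12)) = 1 - 394*4 = 1 - 1*1576 = 1 - 1576 = -1575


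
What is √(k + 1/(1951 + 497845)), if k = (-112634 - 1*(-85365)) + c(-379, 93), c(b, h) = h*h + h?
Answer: I*√1156992815629959/249898 ≈ 136.11*I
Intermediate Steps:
c(b, h) = h + h² (c(b, h) = h² + h = h + h²)
k = -18527 (k = (-112634 - 1*(-85365)) + 93*(1 + 93) = (-112634 + 85365) + 93*94 = -27269 + 8742 = -18527)
√(k + 1/(1951 + 497845)) = √(-18527 + 1/(1951 + 497845)) = √(-18527 + 1/499796) = √(-9259720491/499796) = I*√1156992815629959/249898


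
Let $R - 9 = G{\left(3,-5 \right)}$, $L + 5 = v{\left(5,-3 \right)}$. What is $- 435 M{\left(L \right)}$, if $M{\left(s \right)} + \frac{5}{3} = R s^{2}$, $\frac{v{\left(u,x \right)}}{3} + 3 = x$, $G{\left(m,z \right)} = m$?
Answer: $-2760655$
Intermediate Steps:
$v{\left(u,x \right)} = -9 + 3 x$
$L = -23$ ($L = -5 + \left(-9 + 3 \left(-3\right)\right) = -5 - 18 = -23$)
$R = 12$ ($R = 9 + 3 = 12$)
$M{\left(s \right)} = - \frac{5}{3} + 12 s^{2}$
$- 435 M{\left(L \right)} = - 435 \left(- \frac{5}{3} + 12 \left(-23\right)^{2}\right) = - 435 \left(- \frac{5}{3} + 12 \cdot 529\right) = - 435 \left(- \frac{5}{3} + 6348\right) = \left(-435\right) \frac{19039}{3} = -2760655$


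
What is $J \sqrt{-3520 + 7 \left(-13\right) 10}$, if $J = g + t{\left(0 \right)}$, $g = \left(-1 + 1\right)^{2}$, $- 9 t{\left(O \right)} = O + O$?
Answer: $0$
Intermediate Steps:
$t{\left(O \right)} = - \frac{2 O}{9}$ ($t{\left(O \right)} = - \frac{O + O}{9} = - \frac{2 O}{9}$)
$g = 0$ ($g = 0^{2} = 0$)
$J = 0$ ($J = 0 - 0 = 0 + 0 = 0$)
$J \sqrt{-3520 + 7 \left(-13\right) 10} = 0 \sqrt{-3520 + 7 \left(-13\right) 10} = 0 \sqrt{-3520 - 910} = 0 \sqrt{-4430} = 0 i \sqrt{4430} = 0$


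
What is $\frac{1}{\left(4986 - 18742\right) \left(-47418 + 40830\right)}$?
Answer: $\frac{1}{90624528} \approx 1.1035 \cdot 10^{-8}$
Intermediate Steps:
$\frac{1}{\left(4986 - 18742\right) \left(-47418 + 40830\right)} = \frac{1}{\left(-13756\right) \left(-6588\right)} = \frac{1}{90624528}$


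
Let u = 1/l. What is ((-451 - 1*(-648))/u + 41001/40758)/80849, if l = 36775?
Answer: 98426168217/1098414514 ≈ 89.608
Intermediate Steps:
u = 1/36775 ≈ 2.7192e-5
((-451 - 1*(-648))/u + 41001/40758)/80849 = ((-451 - 1*(-648))/(1/36775) + 41001/40758)/80849 = ((-451 + 648)*36775 + 41001*(1/40758))*(1/80849) = (197*36775 + 13667/13586)*(1/80849) = (7244675 + 13667/13586)*(1/80849) = (98426168217/13586)*(1/80849) = 98426168217/1098414514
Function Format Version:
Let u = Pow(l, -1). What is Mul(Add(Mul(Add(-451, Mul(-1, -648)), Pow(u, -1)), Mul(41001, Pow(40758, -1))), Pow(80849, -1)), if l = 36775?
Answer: Rational(98426168217, 1098414514) ≈ 89.608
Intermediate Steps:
u = Rational(1, 36775) (u = Pow(36775, -1) = Rational(1, 36775) ≈ 2.7192e-5)
Mul(Add(Mul(Add(-451, Mul(-1, -648)), Pow(u, -1)), Mul(41001, Pow(40758, -1))), Pow(80849, -1)) = Mul(Add(Mul(Add(-451, Mul(-1, -648)), Pow(Rational(1, 36775), -1)), Mul(41001, Pow(40758, -1))), Pow(80849, -1)) = Mul(Add(Mul(Add(-451, 648), 36775), Mul(41001, Rational(1, 40758))), Rational(1, 80849)) = Mul(Add(Mul(197, 36775), Rational(13667, 13586)), Rational(1, 80849)) = Mul(Add(7244675, Rational(13667, 13586)), Rational(1, 80849)) = Mul(Rational(98426168217, 13586), Rational(1, 80849)) = Rational(98426168217, 1098414514)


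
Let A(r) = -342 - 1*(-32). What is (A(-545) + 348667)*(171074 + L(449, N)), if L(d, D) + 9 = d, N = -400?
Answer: 59748102498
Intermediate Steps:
L(d, D) = -9 + d
A(r) = -310 (A(r) = -342 + 32 = -310)
(A(-545) + 348667)*(171074 + L(449, N)) = (-310 + 348667)*(171074 + (-9 + 449)) = 348357*(171074 + 440) = 348357*171514 = 59748102498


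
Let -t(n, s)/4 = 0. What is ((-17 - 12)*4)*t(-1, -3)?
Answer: 0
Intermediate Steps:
t(n, s) = 0 (t(n, s) = -4*0 = 0)
((-17 - 12)*4)*t(-1, -3) = ((-17 - 12)*4)*0 = -29*4*0 = -116*0 = 0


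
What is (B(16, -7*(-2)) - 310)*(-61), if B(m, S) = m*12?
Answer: 7198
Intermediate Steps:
B(m, S) = 12*m
(B(16, -7*(-2)) - 310)*(-61) = (12*16 - 310)*(-61) = (192 - 310)*(-61) = -118*(-61) = 7198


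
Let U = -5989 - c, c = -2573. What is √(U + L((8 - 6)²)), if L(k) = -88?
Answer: 4*I*√219 ≈ 59.195*I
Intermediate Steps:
U = -3416 (U = -5989 - 1*(-2573) = -5989 + 2573 = -3416)
√(U + L((8 - 6)²)) = √(-3416 - 88) = √(-3504) = 4*I*√219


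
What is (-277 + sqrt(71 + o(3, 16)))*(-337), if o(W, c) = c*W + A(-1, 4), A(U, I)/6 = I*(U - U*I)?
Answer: 93349 - 337*sqrt(191) ≈ 88692.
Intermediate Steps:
A(U, I) = 6*I*(U - I*U) (A(U, I) = 6*(I*(U - U*I)) = 6*(I*(U - I*U)) = 6*I*(U - I*U))
o(W, c) = 72 + W*c (o(W, c) = c*W + 6*4*(-1)*(1 - 1*4) = W*c + 6*4*(-1)*(1 - 4) = W*c + 6*4*(-1)*(-3) = W*c + 72 = 72 + W*c)
(-277 + sqrt(71 + o(3, 16)))*(-337) = (-277 + sqrt(71 + (72 + 3*16)))*(-337) = (-277 + sqrt(71 + (72 + 48)))*(-337) = (-277 + sqrt(71 + 120))*(-337) = (-277 + sqrt(191))*(-337) = 93349 - 337*sqrt(191)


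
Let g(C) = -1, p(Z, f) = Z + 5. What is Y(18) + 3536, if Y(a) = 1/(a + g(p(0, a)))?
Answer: 60113/17 ≈ 3536.1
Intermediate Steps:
p(Z, f) = 5 + Z
Y(a) = 1/(-1 + a) (Y(a) = 1/(a - 1) = 1/(-1 + a))
Y(18) + 3536 = 1/(-1 + 18) + 3536 = 1/17 + 3536 = 60113/17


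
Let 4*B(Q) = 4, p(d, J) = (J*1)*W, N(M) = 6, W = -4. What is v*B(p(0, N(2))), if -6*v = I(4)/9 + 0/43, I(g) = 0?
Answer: 0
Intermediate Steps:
p(d, J) = -4*J (p(d, J) = (J*1)*(-4) = J*(-4) = -4*J)
B(Q) = 1 (B(Q) = (¼)*4 = 1)
v = 0 (v = -(0/9 + 0/43)/6 = -(0*(⅑) + 0*(1/43))/6 = -(0 + 0)/6 = -⅙*0 = 0)
v*B(p(0, N(2))) = 0*1 = 0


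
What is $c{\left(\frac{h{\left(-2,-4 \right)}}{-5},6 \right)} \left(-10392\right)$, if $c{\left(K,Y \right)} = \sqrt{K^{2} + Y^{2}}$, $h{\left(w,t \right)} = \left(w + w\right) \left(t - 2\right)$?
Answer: $- \frac{62352 \sqrt{41}}{5} \approx -79850.0$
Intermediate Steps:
$h{\left(w,t \right)} = 2 w \left(-2 + t\right)$
$c{\left(\frac{h{\left(-2,-4 \right)}}{-5},6 \right)} \left(-10392\right) = \sqrt{\left(\frac{2 \left(-2\right) \left(-2 - 4\right)}{-5}\right)^{2} + 6^{2}} \left(-10392\right) = \sqrt{\left(2 \left(-2\right) \left(-6\right) \left(- \frac{1}{5}\right)\right)^{2} + 36} \left(-10392\right) = \sqrt{\left(24 \left(- \frac{1}{5}\right)\right)^{2} + 36} \left(-10392\right) = \sqrt{\left(- \frac{24}{5}\right)^{2} + 36} \left(-10392\right) = \sqrt{\frac{576}{25} + 36} \left(-10392\right) = \sqrt{\frac{1476}{25}} \left(-10392\right) = \frac{6 \sqrt{41}}{5} \left(-10392\right) = - \frac{62352 \sqrt{41}}{5}$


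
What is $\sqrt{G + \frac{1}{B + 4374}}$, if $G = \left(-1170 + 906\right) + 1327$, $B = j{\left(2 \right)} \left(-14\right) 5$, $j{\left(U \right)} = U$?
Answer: $\frac{\sqrt{19056145862}}{4234} \approx 32.604$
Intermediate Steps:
$B = -140$ ($B = 2 \left(-14\right) 5 = \left(-28\right) 5 = -140$)
$G = 1063$ ($G = -264 + 1327 = 1063$)
$\sqrt{G + \frac{1}{B + 4374}} = \sqrt{1063 + \frac{1}{-140 + 4374}} = \sqrt{1063 + \frac{1}{4234}} = \sqrt{\frac{4500743}{4234}} = \frac{\sqrt{19056145862}}{4234}$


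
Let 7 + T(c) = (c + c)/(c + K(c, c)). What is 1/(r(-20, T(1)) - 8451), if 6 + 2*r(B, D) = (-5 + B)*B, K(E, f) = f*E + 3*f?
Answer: -1/8204 ≈ -0.00012189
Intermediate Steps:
K(E, f) = 3*f + E*f (K(E, f) = E*f + 3*f = 3*f + E*f)
T(c) = -7 + 2*c/(c + c*(3 + c)) (T(c) = -7 + (c + c)/(c + c*(3 + c)) = -7 + (2*c)/(c + c*(3 + c)) = -7 + 2*c/(c + c*(3 + c)))
r(B, D) = -3 + B*(-5 + B)/2 (r(B, D) = -3 + ((-5 + B)*B)/2 = -3 + (B*(-5 + B))/2 = -3 + B*(-5 + B)/2)
1/(r(-20, T(1)) - 8451) = 1/((-3 + (½)*(-20)² - 5/2*(-20)) - 8451) = 1/((-3 + (½)*400 + 50) - 8451) = 1/((-3 + 200 + 50) - 8451) = 1/(247 - 8451) = 1/(-8204) = -1/8204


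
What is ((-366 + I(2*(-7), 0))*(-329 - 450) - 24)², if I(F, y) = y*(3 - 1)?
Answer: 81276308100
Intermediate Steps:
I(F, y) = 2*y (I(F, y) = y*2 = 2*y)
((-366 + I(2*(-7), 0))*(-329 - 450) - 24)² = ((-366 + 2*0)*(-329 - 450) - 24)² = ((-366 + 0)*(-779) - 24)² = (-366*(-779) - 24)² = (285114 - 24)² = 285090² = 81276308100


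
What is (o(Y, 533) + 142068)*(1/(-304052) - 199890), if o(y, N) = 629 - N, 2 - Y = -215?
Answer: -2160073732101021/76013 ≈ -2.8417e+10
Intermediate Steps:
Y = 217 (Y = 2 - 1*(-215) = 2 + 215 = 217)
(o(Y, 533) + 142068)*(1/(-304052) - 199890) = ((629 - 1*533) + 142068)*(1/(-304052) - 199890) = ((629 - 533) + 142068)*(-1/304052 - 199890) = (96 + 142068)*(-60776954281/304052) = 142164*(-60776954281/304052) = -2160073732101021/76013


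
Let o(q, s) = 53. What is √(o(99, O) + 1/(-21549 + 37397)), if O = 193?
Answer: √3327862090/7924 ≈ 7.2801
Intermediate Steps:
√(o(99, O) + 1/(-21549 + 37397)) = √(53 + 1/(-21549 + 37397)) = √(53 + 1/15848) = √(839945/15848) = √3327862090/7924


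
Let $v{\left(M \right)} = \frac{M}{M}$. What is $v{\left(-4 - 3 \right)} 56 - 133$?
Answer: $-77$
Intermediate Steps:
$v{\left(M \right)} = 1$
$v{\left(-4 - 3 \right)} 56 - 133 = 1 \cdot 56 - 133 = 56 - 133 = -77$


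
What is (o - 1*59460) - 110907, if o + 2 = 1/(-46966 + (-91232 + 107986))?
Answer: -5147188229/30212 ≈ -1.7037e+5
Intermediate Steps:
o = -60425/30212 (o = -2 + 1/(-46966 + (-91232 + 107986)) = -2 + 1/(-46966 + 16754) = -2 + 1/(-30212) = -2 - 1/30212 = -60425/30212 ≈ -2.0000)
(o - 1*59460) - 110907 = (-60425/30212 - 1*59460) - 110907 = (-60425/30212 - 59460) - 110907 = -1796465945/30212 - 110907 = -5147188229/30212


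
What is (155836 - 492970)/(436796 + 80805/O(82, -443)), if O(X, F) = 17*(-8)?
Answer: -45850224/59323451 ≈ -0.77289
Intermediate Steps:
O(X, F) = -136
(155836 - 492970)/(436796 + 80805/O(82, -443)) = (155836 - 492970)/(436796 + 80805/(-136)) = -337134/(436796 + 80805*(-1/136)) = -337134/(436796 - 80805/136) = -337134/59323451/136 = -337134*136/59323451 = -45850224/59323451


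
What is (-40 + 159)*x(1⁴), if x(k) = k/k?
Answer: 119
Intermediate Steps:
x(k) = 1
(-40 + 159)*x(1⁴) = (-40 + 159)*1 = 119*1 = 119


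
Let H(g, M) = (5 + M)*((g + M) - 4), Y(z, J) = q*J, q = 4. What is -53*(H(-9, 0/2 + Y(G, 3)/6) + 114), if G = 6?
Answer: -1961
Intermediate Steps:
Y(z, J) = 4*J
H(g, M) = (5 + M)*(-4 + M + g) (H(g, M) = (5 + M)*((M + g) - 4) = (5 + M)*(-4 + M + g))
-53*(H(-9, 0/2 + Y(G, 3)/6) + 114) = -53*((-20 + (0/2 + (4*3)/6) + (0/2 + (4*3)/6)² + 5*(-9) + (0/2 + (4*3)/6)*(-9)) + 114) = -53*((-20 + (0*(½) + 12*(⅙)) + (0*(½) + 12*(⅙))² - 45 + (0*(½) + 12*(⅙))*(-9)) + 114) = -53*((-20 + (0 + 2) + (0 + 2)² - 45 + (0 + 2)*(-9)) + 114) = -53*((-20 + 2 + 2² - 45 + 2*(-9)) + 114) = -53*((-20 + 2 + 4 - 45 - 18) + 114) = -53*(-77 + 114) = -53*37 = -1961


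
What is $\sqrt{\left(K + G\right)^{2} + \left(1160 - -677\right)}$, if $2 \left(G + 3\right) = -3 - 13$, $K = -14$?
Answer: $\sqrt{2462} \approx 49.619$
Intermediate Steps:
$G = -11$ ($G = -3 + \frac{-3 - 13}{2} = -3 + \frac{1}{2} \left(-16\right) = -3 - 8 = -11$)
$\sqrt{\left(K + G\right)^{2} + \left(1160 - -677\right)} = \sqrt{\left(-14 - 11\right)^{2} + \left(1160 - -677\right)} = \sqrt{\left(-25\right)^{2} + \left(1160 + 677\right)} = \sqrt{625 + 1837} = \sqrt{2462}$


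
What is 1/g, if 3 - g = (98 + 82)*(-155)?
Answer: 1/27903 ≈ 3.5838e-5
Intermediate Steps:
g = 27903 (g = 3 - (98 + 82)*(-155) = 3 - 180*(-155) = 3 - 1*(-27900) = 3 + 27900 = 27903)
1/g = 1/27903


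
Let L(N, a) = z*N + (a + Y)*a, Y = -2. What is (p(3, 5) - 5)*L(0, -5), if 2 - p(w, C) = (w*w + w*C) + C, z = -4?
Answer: -1120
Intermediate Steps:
L(N, a) = -4*N + a*(-2 + a) (L(N, a) = -4*N + (a - 2)*a = -4*N + (-2 + a)*a = -4*N + a*(-2 + a))
p(w, C) = 2 - C - w² - C*w (p(w, C) = 2 - ((w*w + w*C) + C) = 2 - ((w² + C*w) + C) = 2 - (C + w² + C*w) = 2 + (-C - w² - C*w) = 2 - C - w² - C*w)
(p(3, 5) - 5)*L(0, -5) = ((2 - 1*5 - 1*3² - 1*5*3) - 5)*((-5)² - 4*0 - 2*(-5)) = ((2 - 5 - 1*9 - 15) - 5)*(25 + 0 + 10) = ((2 - 5 - 9 - 15) - 5)*35 = (-27 - 5)*35 = -32*35 = -1120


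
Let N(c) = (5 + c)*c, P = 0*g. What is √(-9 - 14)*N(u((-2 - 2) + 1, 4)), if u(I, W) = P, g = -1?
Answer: 0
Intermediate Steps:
P = 0 (P = 0*(-1) = 0)
u(I, W) = 0
N(c) = c*(5 + c)
√(-9 - 14)*N(u((-2 - 2) + 1, 4)) = √(-9 - 14)*(0*(5 + 0)) = √(-23)*(0*5) = (I*√23)*0 = 0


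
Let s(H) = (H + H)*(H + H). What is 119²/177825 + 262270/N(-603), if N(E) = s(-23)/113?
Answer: 2635071177713/188138850 ≈ 14006.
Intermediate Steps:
s(H) = 4*H² (s(H) = (2*H)*(2*H) = 4*H²)
N(E) = 2116/113 (N(E) = (4*(-23)²)/113 = (4*529)*(1/113) = 2116*(1/113) = 2116/113)
119²/177825 + 262270/N(-603) = 119²/177825 + 262270/(2116/113) = 14161*(1/177825) + 262270*(113/2116) = 14161/177825 + 14818255/1058 = 2635071177713/188138850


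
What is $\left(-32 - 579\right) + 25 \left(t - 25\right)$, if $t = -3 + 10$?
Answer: $-1061$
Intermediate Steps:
$t = 7$
$\left(-32 - 579\right) + 25 \left(t - 25\right) = \left(-32 - 579\right) + 25 \left(7 - 25\right) = -611 + 25 \left(-18\right) = -611 - 450 = -1061$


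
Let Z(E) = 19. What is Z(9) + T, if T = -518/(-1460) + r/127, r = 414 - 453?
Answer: 1765913/92710 ≈ 19.048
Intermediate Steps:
r = -39
T = 4423/92710 (T = -518/(-1460) - 39/127 = -518*(-1/1460) - 39*1/127 = 259/730 - 39/127 = 4423/92710 ≈ 0.047708)
Z(9) + T = 19 + 4423/92710 = 1765913/92710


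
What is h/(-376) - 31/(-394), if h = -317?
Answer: 68277/74072 ≈ 0.92177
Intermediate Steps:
h/(-376) - 31/(-394) = -317/(-376) - 31/(-394) = -317*(-1/376) - 31*(-1/394) = 317/376 + 31/394 = 68277/74072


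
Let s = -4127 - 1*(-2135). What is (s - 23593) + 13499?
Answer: -12086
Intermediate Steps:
s = -1992 (s = -4127 + 2135 = -1992)
(s - 23593) + 13499 = (-1992 - 23593) + 13499 = -25585 + 13499 = -12086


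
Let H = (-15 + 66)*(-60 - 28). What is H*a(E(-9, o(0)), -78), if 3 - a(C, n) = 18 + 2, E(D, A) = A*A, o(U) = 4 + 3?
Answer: 76296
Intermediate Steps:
o(U) = 7
E(D, A) = A**2
a(C, n) = -17 (a(C, n) = 3 - (18 + 2) = 3 - 1*20 = 3 - 20 = -17)
H = -4488 (H = 51*(-88) = -4488)
H*a(E(-9, o(0)), -78) = -4488*(-17) = 76296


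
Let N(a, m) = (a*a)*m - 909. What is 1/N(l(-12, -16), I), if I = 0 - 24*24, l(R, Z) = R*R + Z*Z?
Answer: -1/92160909 ≈ -1.0851e-8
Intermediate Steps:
l(R, Z) = R**2 + Z**2
I = -576 (I = 0 - 576 = -576)
N(a, m) = -909 + m*a**2 (N(a, m) = a**2*m - 909 = m*a**2 - 909 = -909 + m*a**2)
1/N(l(-12, -16), I) = 1/(-909 - 576*((-12)**2 + (-16)**2)**2) = 1/(-909 - 576*(144 + 256)**2) = 1/(-909 - 576*400**2) = 1/(-909 - 576*160000) = 1/(-909 - 92160000) = 1/(-92160909) = -1/92160909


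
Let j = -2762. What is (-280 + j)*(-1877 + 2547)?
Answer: -2038140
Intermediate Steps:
(-280 + j)*(-1877 + 2547) = (-280 - 2762)*(-1877 + 2547) = -3042*670 = -2038140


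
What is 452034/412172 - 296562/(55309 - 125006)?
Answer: 76869983181/14363575942 ≈ 5.3517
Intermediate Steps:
452034/412172 - 296562/(55309 - 125006) = 452034*(1/412172) - 296562/(-69697) = 226017/206086 - 296562*(-1/69697) = 226017/206086 + 296562/69697 = 76869983181/14363575942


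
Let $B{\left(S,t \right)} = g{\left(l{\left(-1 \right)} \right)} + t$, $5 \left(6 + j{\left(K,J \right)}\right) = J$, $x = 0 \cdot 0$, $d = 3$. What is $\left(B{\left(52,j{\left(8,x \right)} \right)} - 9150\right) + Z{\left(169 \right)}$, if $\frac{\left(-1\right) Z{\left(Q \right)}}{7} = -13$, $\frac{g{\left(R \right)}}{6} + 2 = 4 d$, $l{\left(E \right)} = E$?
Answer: $-9005$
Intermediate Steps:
$x = 0$
$j{\left(K,J \right)} = -6 + \frac{J}{5}$
$g{\left(R \right)} = 60$ ($g{\left(R \right)} = -12 + 6 \cdot 4 \cdot 3 = -12 + 6 \cdot 12 = -12 + 72 = 60$)
$Z{\left(Q \right)} = 91$ ($Z{\left(Q \right)} = \left(-7\right) \left(-13\right) = 91$)
$B{\left(S,t \right)} = 60 + t$
$\left(B{\left(52,j{\left(8,x \right)} \right)} - 9150\right) + Z{\left(169 \right)} = \left(\left(60 + \left(-6 + \frac{1}{5} \cdot 0\right)\right) - 9150\right) + 91 = \left(\left(60 + \left(-6 + 0\right)\right) - 9150\right) + 91 = \left(\left(60 - 6\right) - 9150\right) + 91 = \left(54 - 9150\right) + 91 = -9096 + 91 = -9005$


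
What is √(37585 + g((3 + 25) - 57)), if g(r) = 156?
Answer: √37741 ≈ 194.27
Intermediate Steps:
√(37585 + g((3 + 25) - 57)) = √(37585 + 156) = √37741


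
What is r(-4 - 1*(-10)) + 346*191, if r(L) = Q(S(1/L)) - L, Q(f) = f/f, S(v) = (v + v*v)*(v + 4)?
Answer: 66081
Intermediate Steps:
S(v) = (4 + v)*(v + v²) (S(v) = (v + v²)*(4 + v) = (4 + v)*(v + v²))
Q(f) = 1
r(L) = 1 - L
r(-4 - 1*(-10)) + 346*191 = (1 - (-4 - 1*(-10))) + 346*191 = (1 - (-4 + 10)) + 66086 = (1 - 1*6) + 66086 = (1 - 6) + 66086 = -5 + 66086 = 66081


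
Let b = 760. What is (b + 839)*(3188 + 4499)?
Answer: 12291513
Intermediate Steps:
(b + 839)*(3188 + 4499) = (760 + 839)*(3188 + 4499) = 1599*7687 = 12291513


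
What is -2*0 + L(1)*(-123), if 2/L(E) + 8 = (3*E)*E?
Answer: 246/5 ≈ 49.200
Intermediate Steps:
L(E) = 2/(-8 + 3*E²) (L(E) = 2/(-8 + (3*E)*E) = 2/(-8 + 3*E²))
-2*0 + L(1)*(-123) = -2*0 + (2/(-8 + 3*1²))*(-123) = 0 + (2/(-8 + 3*1))*(-123) = 0 + (2/(-8 + 3))*(-123) = 0 + (2/(-5))*(-123) = 0 + (2*(-⅕))*(-123) = 0 - ⅖*(-123) = 0 + 246/5 = 246/5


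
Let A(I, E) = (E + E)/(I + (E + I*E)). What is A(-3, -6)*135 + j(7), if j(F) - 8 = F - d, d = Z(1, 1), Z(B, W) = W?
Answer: -166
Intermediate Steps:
d = 1
A(I, E) = 2*E/(E + I + E*I) (A(I, E) = (2*E)/(I + (E + E*I)) = (2*E)/(E + I + E*I) = 2*E/(E + I + E*I))
j(F) = 7 + F (j(F) = 8 + (F - 1*1) = 8 + (F - 1) = 8 + (-1 + F) = 7 + F)
A(-3, -6)*135 + j(7) = (2*(-6)/(-6 - 3 - 6*(-3)))*135 + (7 + 7) = (2*(-6)/(-6 - 3 + 18))*135 + 14 = (2*(-6)/9)*135 + 14 = (2*(-6)*(⅑))*135 + 14 = -4/3*135 + 14 = -180 + 14 = -166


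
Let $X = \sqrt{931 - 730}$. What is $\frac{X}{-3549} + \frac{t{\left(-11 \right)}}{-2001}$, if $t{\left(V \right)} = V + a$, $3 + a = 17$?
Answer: $- \frac{1}{667} - \frac{\sqrt{201}}{3549} \approx -0.005494$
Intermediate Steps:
$a = 14$ ($a = -3 + 17 = 14$)
$X = \sqrt{201} \approx 14.177$
$t{\left(V \right)} = 14 + V$ ($t{\left(V \right)} = V + 14 = 14 + V$)
$\frac{X}{-3549} + \frac{t{\left(-11 \right)}}{-2001} = \frac{\sqrt{201}}{-3549} + \frac{14 - 11}{-2001} = \sqrt{201} \left(- \frac{1}{3549}\right) + 3 \left(- \frac{1}{2001}\right) = - \frac{\sqrt{201}}{3549} - \frac{1}{667} = - \frac{1}{667} - \frac{\sqrt{201}}{3549}$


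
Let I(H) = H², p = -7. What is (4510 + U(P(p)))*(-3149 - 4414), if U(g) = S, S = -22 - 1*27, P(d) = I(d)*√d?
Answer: -33738543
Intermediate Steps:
P(d) = d^(5/2) (P(d) = d²*√d = d^(5/2))
S = -49 (S = -22 - 27 = -49)
U(g) = -49
(4510 + U(P(p)))*(-3149 - 4414) = (4510 - 49)*(-3149 - 4414) = 4461*(-7563) = -33738543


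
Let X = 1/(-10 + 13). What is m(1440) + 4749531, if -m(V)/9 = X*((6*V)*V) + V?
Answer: -32588229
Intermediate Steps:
X = 1/3 ≈ 0.33333
m(V) = -18*V**2 - 9*V (m(V) = -9*(((6*V)*V)/3 + V) = -9*((6*V**2)/3 + V) = -9*(2*V**2 + V) = -9*(V + 2*V**2) = -18*V**2 - 9*V)
m(1440) + 4749531 = -9*1440*(1 + 2*1440) + 4749531 = -9*1440*(1 + 2880) + 4749531 = -9*1440*2881 + 4749531 = -37337760 + 4749531 = -32588229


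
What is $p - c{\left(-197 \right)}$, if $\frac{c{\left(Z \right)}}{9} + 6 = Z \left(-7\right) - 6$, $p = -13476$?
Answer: $-25779$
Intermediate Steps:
$c{\left(Z \right)} = -108 - 63 Z$ ($c{\left(Z \right)} = -54 + 9 \left(Z \left(-7\right) - 6\right) = -54 + 9 \left(- 7 Z - 6\right) = -54 + 9 \left(-6 - 7 Z\right) = -54 - \left(54 + 63 Z\right) = -108 - 63 Z$)
$p - c{\left(-197 \right)} = -13476 - \left(-108 - -12411\right) = -13476 - \left(-108 + 12411\right) = -13476 - 12303 = -25779$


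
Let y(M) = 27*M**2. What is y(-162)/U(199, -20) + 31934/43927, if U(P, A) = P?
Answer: 31132499942/8741473 ≈ 3561.5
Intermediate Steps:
y(-162)/U(199, -20) + 31934/43927 = (27*(-162)**2)/199 + 31934/43927 = (27*26244)*(1/199) + 31934*(1/43927) = 708588*(1/199) + 31934/43927 = 708588/199 + 31934/43927 = 31132499942/8741473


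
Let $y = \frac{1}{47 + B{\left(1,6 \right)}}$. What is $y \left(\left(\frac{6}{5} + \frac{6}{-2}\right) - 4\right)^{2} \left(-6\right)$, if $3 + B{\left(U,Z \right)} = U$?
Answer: $- \frac{1682}{375} \approx -4.4853$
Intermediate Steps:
$B{\left(U,Z \right)} = -3 + U$
$y = \frac{1}{45}$ ($y = \frac{1}{47 + \left(-3 + 1\right)} = \frac{1}{47 - 2} = \frac{1}{45} \approx 0.022222$)
$y \left(\left(\frac{6}{5} + \frac{6}{-2}\right) - 4\right)^{2} \left(-6\right) = \frac{\left(\left(\frac{6}{5} + \frac{6}{-2}\right) - 4\right)^{2}}{45} \left(-6\right) = \frac{\left(\left(6 \cdot \frac{1}{5} + 6 \left(- \frac{1}{2}\right)\right) - 4\right)^{2}}{45} \left(-6\right) = \frac{\left(\left(\frac{6}{5} - 3\right) - 4\right)^{2}}{45} \left(-6\right) = \frac{\left(- \frac{9}{5} - 4\right)^{2}}{45} \left(-6\right) = \frac{\left(- \frac{29}{5}\right)^{2}}{45} \left(-6\right) = \frac{1}{45} \cdot \frac{841}{25} \left(-6\right) = \frac{841}{1125} \left(-6\right) = - \frac{1682}{375}$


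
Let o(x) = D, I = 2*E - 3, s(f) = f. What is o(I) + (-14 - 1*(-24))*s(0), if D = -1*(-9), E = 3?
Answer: 9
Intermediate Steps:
D = 9
I = 3 (I = 2*3 - 3 = 6 - 3 = 3)
o(x) = 9
o(I) + (-14 - 1*(-24))*s(0) = 9 + (-14 - 1*(-24))*0 = 9 + (-14 + 24)*0 = 9 + 10*0 = 9 + 0 = 9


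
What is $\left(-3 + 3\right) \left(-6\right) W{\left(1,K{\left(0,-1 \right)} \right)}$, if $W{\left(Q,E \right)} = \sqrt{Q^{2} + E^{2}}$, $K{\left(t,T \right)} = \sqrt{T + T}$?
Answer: $0$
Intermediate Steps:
$K{\left(t,T \right)} = \sqrt{2} \sqrt{T}$ ($K{\left(t,T \right)} = \sqrt{2 T} = \sqrt{2} \sqrt{T}$)
$W{\left(Q,E \right)} = \sqrt{E^{2} + Q^{2}}$
$\left(-3 + 3\right) \left(-6\right) W{\left(1,K{\left(0,-1 \right)} \right)} = \left(-3 + 3\right) \left(-6\right) \sqrt{\left(\sqrt{2} \sqrt{-1}\right)^{2} + 1^{2}} = 0 \left(-6\right) \sqrt{\left(\sqrt{2} i\right)^{2} + 1} = 0 \sqrt{\left(i \sqrt{2}\right)^{2} + 1} = 0 \sqrt{-2 + 1} = 0 \sqrt{-1} = 0 i = 0$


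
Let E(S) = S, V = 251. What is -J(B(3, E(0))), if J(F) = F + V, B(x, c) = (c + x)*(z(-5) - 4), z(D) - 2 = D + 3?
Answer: -239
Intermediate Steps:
z(D) = 5 + D (z(D) = 2 + (D + 3) = 2 + (3 + D) = 5 + D)
B(x, c) = -4*c - 4*x (B(x, c) = (c + x)*((5 - 5) - 4) = (c + x)*(0 - 4) = (c + x)*(-4) = -4*c - 4*x)
J(F) = 251 + F (J(F) = F + 251 = 251 + F)
-J(B(3, E(0))) = -(251 + (-4*0 - 4*3)) = -(251 + (0 - 12)) = -(251 - 12) = -1*239 = -239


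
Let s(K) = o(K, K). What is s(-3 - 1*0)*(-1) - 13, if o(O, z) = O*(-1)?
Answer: -16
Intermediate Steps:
o(O, z) = -O
s(K) = -K
s(-3 - 1*0)*(-1) - 13 = -(-3 - 1*0)*(-1) - 13 = -(-3 + 0)*(-1) - 13 = -1*(-3)*(-1) - 13 = 3*(-1) - 13 = -3 - 13 = -16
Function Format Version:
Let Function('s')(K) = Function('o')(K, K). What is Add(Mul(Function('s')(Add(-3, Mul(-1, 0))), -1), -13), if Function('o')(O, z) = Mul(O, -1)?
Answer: -16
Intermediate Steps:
Function('o')(O, z) = Mul(-1, O)
Function('s')(K) = Mul(-1, K)
Add(Mul(Function('s')(Add(-3, Mul(-1, 0))), -1), -13) = Add(Mul(Mul(-1, Add(-3, Mul(-1, 0))), -1), -13) = Add(Mul(Mul(-1, Add(-3, 0)), -1), -13) = Add(Mul(Mul(-1, -3), -1), -13) = Add(Mul(3, -1), -13) = Add(-3, -13) = -16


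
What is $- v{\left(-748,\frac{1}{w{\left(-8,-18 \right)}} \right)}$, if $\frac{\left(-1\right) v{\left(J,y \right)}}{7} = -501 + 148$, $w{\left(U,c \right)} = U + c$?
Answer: $-2471$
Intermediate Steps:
$v{\left(J,y \right)} = 2471$ ($v{\left(J,y \right)} = - 7 \left(-501 + 148\right) = \left(-7\right) \left(-353\right) = 2471$)
$- v{\left(-748,\frac{1}{w{\left(-8,-18 \right)}} \right)} = \left(-1\right) 2471 = -2471$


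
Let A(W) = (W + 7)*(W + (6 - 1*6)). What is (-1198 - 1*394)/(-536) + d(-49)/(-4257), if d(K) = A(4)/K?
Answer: 3773905/1270521 ≈ 2.9704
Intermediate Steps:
A(W) = W*(7 + W) (A(W) = (7 + W)*(W + (6 - 6)) = (7 + W)*(W + 0) = (7 + W)*W = W*(7 + W))
d(K) = 44/K (d(K) = (4*(7 + 4))/K = (4*11)/K = 44/K)
(-1198 - 1*394)/(-536) + d(-49)/(-4257) = (-1198 - 1*394)/(-536) + (44/(-49))/(-4257) = (-1198 - 394)*(-1/536) + (44*(-1/49))*(-1/4257) = -1592*(-1/536) - 44/49*(-1/4257) = 199/67 + 4/18963 = 3773905/1270521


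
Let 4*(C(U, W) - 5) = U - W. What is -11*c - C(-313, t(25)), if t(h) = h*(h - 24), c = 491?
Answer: -10643/2 ≈ -5321.5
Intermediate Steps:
t(h) = h*(-24 + h)
C(U, W) = 5 - W/4 + U/4 (C(U, W) = 5 + (U - W)/4 = 5 + (-W/4 + U/4) = 5 - W/4 + U/4)
-11*c - C(-313, t(25)) = -11*491 - (5 - 25*(-24 + 25)/4 + (¼)*(-313)) = -5401 - (5 - 25/4 - 313/4) = -5401 - 1*(-159/2) = -5401 + 159/2 = -10643/2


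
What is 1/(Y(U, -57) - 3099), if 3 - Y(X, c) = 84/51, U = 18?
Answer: -17/52660 ≈ -0.00032283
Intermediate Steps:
Y(X, c) = 23/17 (Y(X, c) = 3 - 84/51 = 3 - 1*28/17 = 3 - 28/17 = 23/17)
1/(Y(U, -57) - 3099) = 1/(23/17 - 3099) = 1/(-52660/17) = -17/52660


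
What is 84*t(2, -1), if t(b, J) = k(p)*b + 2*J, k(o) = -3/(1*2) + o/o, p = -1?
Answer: -252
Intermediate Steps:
k(o) = -½ (k(o) = -3/2 + 1 = -½)
t(b, J) = 2*J - b/2 (t(b, J) = -b/2 + 2*J = 2*J - b/2)
84*t(2, -1) = 84*(2*(-1) - ½*2) = 84*(-2 - 1) = 84*(-3) = -252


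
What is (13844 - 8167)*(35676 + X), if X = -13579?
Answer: 125444669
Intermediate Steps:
(13844 - 8167)*(35676 + X) = (13844 - 8167)*(35676 - 13579) = 5677*22097 = 125444669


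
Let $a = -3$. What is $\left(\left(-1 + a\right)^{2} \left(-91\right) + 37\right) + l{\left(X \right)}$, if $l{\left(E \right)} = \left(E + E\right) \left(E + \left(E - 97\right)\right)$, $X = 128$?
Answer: $39285$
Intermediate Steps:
$l{\left(E \right)} = 2 E \left(-97 + 2 E\right)$ ($l{\left(E \right)} = 2 E \left(E + \left(-97 + E\right)\right) = 2 E \left(-97 + 2 E\right)$)
$\left(\left(-1 + a\right)^{2} \left(-91\right) + 37\right) + l{\left(X \right)} = \left(\left(-1 - 3\right)^{2} \left(-91\right) + 37\right) + 2 \cdot 128 \left(-97 + 2 \cdot 128\right) = \left(\left(-4\right)^{2} \left(-91\right) + 37\right) + 2 \cdot 128 \left(-97 + 256\right) = \left(16 \left(-91\right) + 37\right) + 2 \cdot 128 \cdot 159 = \left(-1456 + 37\right) + 40704 = -1419 + 40704 = 39285$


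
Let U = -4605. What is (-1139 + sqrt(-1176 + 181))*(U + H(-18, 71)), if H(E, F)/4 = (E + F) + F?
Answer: 4680151 - 4109*I*sqrt(995) ≈ 4.6802e+6 - 1.2961e+5*I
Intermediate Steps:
H(E, F) = 4*E + 8*F (H(E, F) = 4*((E + F) + F) = 4*(E + 2*F) = 4*E + 8*F)
(-1139 + sqrt(-1176 + 181))*(U + H(-18, 71)) = (-1139 + sqrt(-1176 + 181))*(-4605 + (4*(-18) + 8*71)) = (-1139 + sqrt(-995))*(-4605 + (-72 + 568)) = (-1139 + I*sqrt(995))*(-4605 + 496) = (-1139 + I*sqrt(995))*(-4109) = 4680151 - 4109*I*sqrt(995)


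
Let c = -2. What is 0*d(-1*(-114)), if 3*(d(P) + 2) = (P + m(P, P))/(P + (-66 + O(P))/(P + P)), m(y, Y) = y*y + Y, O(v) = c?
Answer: 0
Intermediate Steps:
O(v) = -2
m(y, Y) = Y + y² (m(y, Y) = y² + Y = Y + y²)
d(P) = -2 + (P² + 2*P)/(3*(P - 34/P)) (d(P) = -2 + ((P + (P + P²))/(P + (-66 - 2)/(P + P)))/3 = -2 + ((P² + 2*P)/(P - 68*1/(2*P)))/3 = -2 + ((P² + 2*P)/(P - 34/P))/3 = -2 + (P² + 2*P)/(3*(P - 34/P)))
0*d(-1*(-114)) = 0*((204 + (-1*(-114))³ - 4*(-1*(-114))²)/(3*(-34 + (-1*(-114))²))) = 0*((204 + 114³ - 4*114²)/(3*(-34 + 114²))) = 0*((204 + 1481544 - 4*12996)/(3*(-34 + 12996))) = 0*((⅓)*(204 + 1481544 - 51984)/12962) = 0*((⅓)*(1/12962)*1429764) = 0*(238294/6481) = 0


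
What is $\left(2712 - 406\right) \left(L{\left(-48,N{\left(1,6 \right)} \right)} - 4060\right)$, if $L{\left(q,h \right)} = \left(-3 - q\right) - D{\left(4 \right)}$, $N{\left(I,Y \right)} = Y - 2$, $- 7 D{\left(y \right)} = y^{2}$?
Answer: $- \frac{64773234}{7} \approx -9.2533 \cdot 10^{6}$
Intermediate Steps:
$D{\left(y \right)} = - \frac{y^{2}}{7}$
$N{\left(I,Y \right)} = -2 + Y$ ($N{\left(I,Y \right)} = Y - 2 = -2 + Y$)
$L{\left(q,h \right)} = - \frac{5}{7} - q$ ($L{\left(q,h \right)} = \left(-3 - q\right) - - \frac{4^{2}}{7} = \left(-3 - q\right) - \left(- \frac{1}{7}\right) 16 = \left(-3 - q\right) - - \frac{16}{7} = \left(-3 - q\right) + \frac{16}{7} = - \frac{5}{7} - q$)
$\left(2712 - 406\right) \left(L{\left(-48,N{\left(1,6 \right)} \right)} - 4060\right) = \left(2712 - 406\right) \left(\left(- \frac{5}{7} - -48\right) - 4060\right) = 2306 \left(\left(- \frac{5}{7} + 48\right) - 4060\right) = 2306 \left(\frac{331}{7} - 4060\right) = 2306 \left(- \frac{28089}{7}\right) = - \frac{64773234}{7}$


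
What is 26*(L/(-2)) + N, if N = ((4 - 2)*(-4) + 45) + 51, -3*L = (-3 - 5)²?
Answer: 1096/3 ≈ 365.33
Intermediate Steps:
L = -64/3 (L = -(-3 - 5)²/3 = -⅓*(-8)² = -⅓*64 = -64/3 ≈ -21.333)
N = 88 (N = (2*(-4) + 45) + 51 = (-8 + 45) + 51 = 37 + 51 = 88)
26*(L/(-2)) + N = 26*(-64/3/(-2)) + 88 = 26*(-64/3*(-½)) + 88 = 26*(32/3) + 88 = 832/3 + 88 = 1096/3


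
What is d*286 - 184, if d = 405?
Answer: 115646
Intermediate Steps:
d*286 - 184 = 405*286 - 184 = 115830 - 184 = 115646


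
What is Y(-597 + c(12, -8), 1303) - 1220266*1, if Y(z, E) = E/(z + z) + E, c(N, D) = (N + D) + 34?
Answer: -1362801937/1118 ≈ -1.2190e+6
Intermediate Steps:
c(N, D) = 34 + D + N (c(N, D) = (D + N) + 34 = 34 + D + N)
Y(z, E) = E + E/(2*z) (Y(z, E) = E/((2*z)) + E = E*(1/(2*z)) + E = E/(2*z) + E = E + E/(2*z))
Y(-597 + c(12, -8), 1303) - 1220266*1 = (1303 + (½)*1303/(-597 + (34 - 8 + 12))) - 1220266*1 = (1303 + (½)*1303/(-597 + 38)) - 1220266 = (1303 + (½)*1303/(-559)) - 1220266 = (1303 + (½)*1303*(-1/559)) - 1220266 = (1303 - 1303/1118) - 1220266 = 1455451/1118 - 1220266 = -1362801937/1118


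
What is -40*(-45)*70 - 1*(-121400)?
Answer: 247400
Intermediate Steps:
-40*(-45)*70 - 1*(-121400) = 1800*70 + 121400 = 126000 + 121400 = 247400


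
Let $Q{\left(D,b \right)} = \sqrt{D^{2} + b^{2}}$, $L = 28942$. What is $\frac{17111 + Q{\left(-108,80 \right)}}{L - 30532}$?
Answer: $- \frac{17111}{1590} - \frac{2 \sqrt{1129}}{795} \approx -10.846$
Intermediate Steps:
$\frac{17111 + Q{\left(-108,80 \right)}}{L - 30532} = \frac{17111 + \sqrt{\left(-108\right)^{2} + 80^{2}}}{28942 - 30532} = \frac{17111 + \sqrt{11664 + 6400}}{-1590} = \left(17111 + \sqrt{18064}\right) \left(- \frac{1}{1590}\right) = \left(17111 + 4 \sqrt{1129}\right) \left(- \frac{1}{1590}\right) = - \frac{17111}{1590} - \frac{2 \sqrt{1129}}{795}$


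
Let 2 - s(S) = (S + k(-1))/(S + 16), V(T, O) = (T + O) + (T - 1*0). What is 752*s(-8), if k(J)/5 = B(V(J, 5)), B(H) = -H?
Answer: 3666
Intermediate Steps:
V(T, O) = O + 2*T (V(T, O) = (O + T) + (T + 0) = (O + T) + T = O + 2*T)
k(J) = -25 - 10*J (k(J) = 5*(-(5 + 2*J)) = 5*(-5 - 2*J) = -25 - 10*J)
s(S) = 2 - (-15 + S)/(16 + S) (s(S) = 2 - (S + (-25 - 10*(-1)))/(S + 16) = 2 - (S + (-25 + 10))/(16 + S) = 2 - (S - 15)/(16 + S) = 2 - (-15 + S)/(16 + S))
752*s(-8) = 752*((47 - 8)/(16 - 8)) = 752*(39/8) = 3666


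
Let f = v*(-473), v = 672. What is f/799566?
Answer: -52976/133261 ≈ -0.39754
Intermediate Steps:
f = -317856 (f = 672*(-473) = -317856)
f/799566 = -317856/799566 = -317856*1/799566 = -52976/133261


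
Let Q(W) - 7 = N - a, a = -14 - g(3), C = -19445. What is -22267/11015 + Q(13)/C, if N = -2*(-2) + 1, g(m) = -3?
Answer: -86647032/42837335 ≈ -2.0227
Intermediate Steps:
N = 5 (N = 4 + 1 = 5)
a = -11 (a = -14 - 1*(-3) = -14 + 3 = -11)
Q(W) = 23 (Q(W) = 7 + (5 - 1*(-11)) = 7 + (5 + 11) = 7 + 16 = 23)
-22267/11015 + Q(13)/C = -22267/11015 + 23/(-19445) = -22267*1/11015 + 23*(-1/19445) = -22267/11015 - 23/19445 = -86647032/42837335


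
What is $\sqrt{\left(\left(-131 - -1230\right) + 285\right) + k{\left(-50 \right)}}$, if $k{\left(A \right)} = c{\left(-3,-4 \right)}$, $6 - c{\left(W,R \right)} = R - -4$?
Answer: $\sqrt{1390} \approx 37.283$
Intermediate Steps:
$c{\left(W,R \right)} = 2 - R$ ($c{\left(W,R \right)} = 6 - \left(R - -4\right) = 6 - \left(R + 4\right) = 6 - \left(4 + R\right) = 2 - R$)
$k{\left(A \right)} = 6$ ($k{\left(A \right)} = 2 - -4 = 2 + 4 = 6$)
$\sqrt{\left(\left(-131 - -1230\right) + 285\right) + k{\left(-50 \right)}} = \sqrt{\left(\left(-131 - -1230\right) + 285\right) + 6} = \sqrt{\left(\left(-131 + 1230\right) + 285\right) + 6} = \sqrt{\left(1099 + 285\right) + 6} = \sqrt{1384 + 6} = \sqrt{1390}$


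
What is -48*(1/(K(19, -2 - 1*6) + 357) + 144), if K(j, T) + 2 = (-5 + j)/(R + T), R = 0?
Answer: -3255616/471 ≈ -6912.1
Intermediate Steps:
K(j, T) = -2 + (-5 + j)/T (K(j, T) = -2 + (-5 + j)/(0 + T) = -2 + (-5 + j)/T)
-48*(1/(K(19, -2 - 1*6) + 357) + 144) = -48*(1/((-5 + 19 - 2*(-2 - 1*6))/(-2 - 1*6) + 357) + 144) = -48*(1/((-5 + 19 - 2*(-2 - 6))/(-2 - 6) + 357) + 144) = -48*(1/((-5 + 19 - 2*(-8))/(-8) + 357) + 144) = -48*(1/(-(-5 + 19 + 16)/8 + 357) + 144) = -48*(1/(-1/8*30 + 357) + 144) = -48*(1/(-15/4 + 357) + 144) = -48*(1/(1413/4) + 144) = -48*(4/1413 + 144) = -48*203476/1413 = -3255616/471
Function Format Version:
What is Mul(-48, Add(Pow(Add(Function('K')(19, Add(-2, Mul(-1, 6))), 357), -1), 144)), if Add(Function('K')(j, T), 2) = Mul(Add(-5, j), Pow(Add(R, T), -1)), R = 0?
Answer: Rational(-3255616, 471) ≈ -6912.1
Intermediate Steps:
Function('K')(j, T) = Add(-2, Mul(Pow(T, -1), Add(-5, j))) (Function('K')(j, T) = Add(-2, Mul(Add(-5, j), Pow(Add(0, T), -1))) = Add(-2, Mul(Add(-5, j), Pow(T, -1))) = Add(-2, Mul(Pow(T, -1), Add(-5, j))))
Mul(-48, Add(Pow(Add(Function('K')(19, Add(-2, Mul(-1, 6))), 357), -1), 144)) = Mul(-48, Add(Pow(Add(Mul(Pow(Add(-2, Mul(-1, 6)), -1), Add(-5, 19, Mul(-2, Add(-2, Mul(-1, 6))))), 357), -1), 144)) = Mul(-48, Add(Pow(Add(Mul(Pow(Add(-2, -6), -1), Add(-5, 19, Mul(-2, Add(-2, -6)))), 357), -1), 144)) = Mul(-48, Add(Pow(Add(Mul(Pow(-8, -1), Add(-5, 19, Mul(-2, -8))), 357), -1), 144)) = Mul(-48, Add(Pow(Add(Mul(Rational(-1, 8), Add(-5, 19, 16)), 357), -1), 144)) = Mul(-48, Add(Pow(Add(Mul(Rational(-1, 8), 30), 357), -1), 144)) = Mul(-48, Add(Pow(Add(Rational(-15, 4), 357), -1), 144)) = Mul(-48, Add(Pow(Rational(1413, 4), -1), 144)) = Mul(-48, Add(Rational(4, 1413), 144)) = Mul(-48, Rational(203476, 1413)) = Rational(-3255616, 471)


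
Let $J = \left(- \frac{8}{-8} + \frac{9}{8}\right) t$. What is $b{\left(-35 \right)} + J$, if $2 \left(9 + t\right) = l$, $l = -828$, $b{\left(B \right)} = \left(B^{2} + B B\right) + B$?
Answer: $\frac{12129}{8} \approx 1516.1$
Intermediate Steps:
$b{\left(B \right)} = B + 2 B^{2}$ ($b{\left(B \right)} = \left(B^{2} + B^{2}\right) + B = 2 B^{2} + B = B + 2 B^{2}$)
$t = -423$ ($t = -9 + \frac{1}{2} \left(-828\right) = -9 - 414 = -423$)
$J = - \frac{7191}{8}$ ($J = \left(- \frac{8}{-8} + \frac{9}{8}\right) \left(-423\right) = \left(\left(-8\right) \left(- \frac{1}{8}\right) + 9 \cdot \frac{1}{8}\right) \left(-423\right) = \left(1 + \frac{9}{8}\right) \left(-423\right) = \frac{17}{8} \left(-423\right) = - \frac{7191}{8} \approx -898.88$)
$b{\left(-35 \right)} + J = - 35 \left(1 + 2 \left(-35\right)\right) - \frac{7191}{8} = - 35 \left(1 - 70\right) - \frac{7191}{8} = \left(-35\right) \left(-69\right) - \frac{7191}{8} = 2415 - \frac{7191}{8} = \frac{12129}{8}$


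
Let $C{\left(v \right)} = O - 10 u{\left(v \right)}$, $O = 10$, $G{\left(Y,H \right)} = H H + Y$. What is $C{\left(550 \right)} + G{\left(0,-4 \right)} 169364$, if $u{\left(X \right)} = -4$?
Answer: $2709874$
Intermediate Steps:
$G{\left(Y,H \right)} = Y + H^{2}$ ($G{\left(Y,H \right)} = H^{2} + Y = Y + H^{2}$)
$C{\left(v \right)} = 50$ ($C{\left(v \right)} = 10 - -40 = 10 + 40 = 50$)
$C{\left(550 \right)} + G{\left(0,-4 \right)} 169364 = 50 + \left(0 + \left(-4\right)^{2}\right) 169364 = 50 + \left(0 + 16\right) 169364 = 50 + 16 \cdot 169364 = 50 + 2709824 = 2709874$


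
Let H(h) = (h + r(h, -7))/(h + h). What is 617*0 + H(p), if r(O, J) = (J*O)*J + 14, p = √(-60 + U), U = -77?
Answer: 25 - 7*I*√137/137 ≈ 25.0 - 0.59805*I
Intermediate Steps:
p = I*√137 (p = √(-60 - 77) = √(-137) = I*√137 ≈ 11.705*I)
r(O, J) = 14 + O*J² (r(O, J) = O*J² + 14 = 14 + O*J²)
H(h) = (14 + 50*h)/(2*h) (H(h) = (h + (14 + h*(-7)²))/(h + h) = (h + (14 + h*49))/((2*h)) = (h + (14 + 49*h))*(1/(2*h)) = (14 + 50*h)*(1/(2*h)) = (14 + 50*h)/(2*h))
617*0 + H(p) = 617*0 + (25 + 7/((I*√137))) = 0 + (25 + 7*(-I*√137/137)) = 0 + (25 - 7*I*√137/137) = 25 - 7*I*√137/137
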